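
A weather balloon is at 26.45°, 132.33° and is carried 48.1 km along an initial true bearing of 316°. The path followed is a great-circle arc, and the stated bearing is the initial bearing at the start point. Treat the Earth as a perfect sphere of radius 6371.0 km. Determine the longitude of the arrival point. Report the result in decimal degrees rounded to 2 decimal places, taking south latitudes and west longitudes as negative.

longitude 131.99°

Central angle δ = d/R = 0.007550 rad.
Converting: φ₁ = 0.461640 rad, θ = 5.515240 rad.
Destination latitude: φ₂ = arcsin( sin φ₁ cos δ + cos φ₁ sin δ cos θ ) = arcsin(0.450266) = 26.76°.
For the longitude increment, Δλ = atan2( sin θ sin δ cos φ₁, cos δ − sin φ₁ sin φ₂ ) = atan2(-0.004696, 0.799415) = -0.34°.
λ₂ = 132.33° + -0.34° = 131.99°.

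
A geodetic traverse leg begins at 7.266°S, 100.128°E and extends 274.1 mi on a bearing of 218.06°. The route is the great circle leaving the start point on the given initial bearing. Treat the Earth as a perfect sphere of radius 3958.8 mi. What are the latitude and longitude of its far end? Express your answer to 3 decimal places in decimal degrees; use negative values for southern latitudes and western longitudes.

Angular distance δ = d/R = 274.1 / 3958.8 = 0.069238 rad.
Start latitude φ₁ = -0.126816 rad; initial bearing θ = 3.805865 rad.
Applying the spherical law of cosines for sides, sin φ₂ = sin φ₁ cos δ + cos φ₁ sin δ cos θ = -0.180208, so φ₂ = -10.382°.
Then Δλ = atan2(-0.042308, 0.974812) = -0.043374 rad, from sin θ sin δ cos φ₁ over cos δ − sin φ₁ sin φ₂.
λ₂ = λ₁ + Δλ = 97.643°.

latitude -10.382°, longitude 97.643°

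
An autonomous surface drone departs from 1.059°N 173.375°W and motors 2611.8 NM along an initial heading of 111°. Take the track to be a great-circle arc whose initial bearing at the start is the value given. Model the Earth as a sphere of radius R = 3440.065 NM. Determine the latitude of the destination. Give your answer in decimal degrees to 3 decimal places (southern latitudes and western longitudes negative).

latitude -13.488°

δ = 2611.8/3440.065 = 0.759230 rad (43.5007°).
Converting: φ₁ = 0.018483 rad, θ = 1.937315 rad.
Applying the spherical law of cosines for sides, sin φ₂ = sin φ₁ cos δ + cos φ₁ sin δ cos θ = -0.233239, so φ₂ = -13.488°.
For the longitude increment, Δλ = atan2( sin θ sin δ cos φ₁, cos δ − sin φ₁ sin φ₂ ) = atan2(0.642532, 0.729677) = 41.366°.
Hence λ₂ = -173.375° + 41.366° = -132.009°.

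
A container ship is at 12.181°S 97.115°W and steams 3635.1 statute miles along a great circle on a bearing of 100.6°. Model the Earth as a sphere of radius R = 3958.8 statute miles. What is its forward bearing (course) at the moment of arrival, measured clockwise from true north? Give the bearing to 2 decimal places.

final bearing 86.52°

The arc subtends δ = 3635.1/3958.8 = 0.918233 rad at the centre.
Start latitude φ₁ = -0.212599 rad; initial bearing θ = 1.755801 rad.
sin φ₂ = sin φ₁ cos δ + cos φ₁ sin δ cos θ = (-0.211001)(0.607225) + (0.977486)(0.794530)(-0.183951) = -0.270989
φ₂ = asin(-0.270989) = -0.274421 rad = -15.723°.
Then Δλ = atan2(0.763389, 0.550046) = 0.946423 rad, from sin θ sin δ cos φ₁ over cos δ − sin φ₁ sin φ₂.
Hence λ₂ = -97.115° + 54.226° = -42.889°.
The forward bearing on arrival equals the back-azimuth from the destination plus 180°.
Back-azimuth from P₂ (-15.72°, -42.89°) to P₁ (-12.18°, -97.11°), with Δλ' = λ₁ − λ₂ = -54.23°: atan2( sin Δλ' cos φ₁ , cos φ₂ sin φ₁ − sin φ₂ cos φ₁ cos Δλ' ) = 266.52°.
Final bearing = (266.52° + 180°) mod 360° = 86.52°.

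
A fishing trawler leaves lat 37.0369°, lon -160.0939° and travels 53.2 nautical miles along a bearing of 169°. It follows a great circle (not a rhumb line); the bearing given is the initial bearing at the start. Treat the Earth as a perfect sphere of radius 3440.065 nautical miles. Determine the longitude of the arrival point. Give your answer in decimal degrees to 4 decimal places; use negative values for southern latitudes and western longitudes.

longitude -159.8845°

The arc subtends δ = 53.2/3440.065 = 0.015465 rad at the centre.
Start latitude φ₁ = 0.646416 rad; initial bearing θ = 2.949606 rad.
Destination latitude: φ₂ = arcsin( sin φ₁ cos δ + cos φ₁ sin δ cos θ ) = arcsin(0.590140) = 36.1669°.
For the longitude increment, Δλ = atan2( sin θ sin δ cos φ₁, cos δ − sin φ₁ sin φ₂ ) = atan2(0.002355, 0.644422) = 0.2094°.
Hence λ₂ = -160.0939° + 0.2094° = -159.8845°.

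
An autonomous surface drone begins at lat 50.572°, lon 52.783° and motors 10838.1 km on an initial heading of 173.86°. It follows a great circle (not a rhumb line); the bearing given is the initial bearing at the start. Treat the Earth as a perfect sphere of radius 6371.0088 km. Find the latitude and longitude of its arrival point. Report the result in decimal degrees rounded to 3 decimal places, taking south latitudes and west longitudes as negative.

Central angle δ = d/R = 1.701159 rad.
Converting: φ₁ = 0.882648 rad, θ = 3.034429 rad.
Destination latitude: φ₂ = arcsin( sin φ₁ cos δ + cos φ₁ sin δ cos θ ) = arcsin(-0.726517) = -46.595°.
For the longitude increment, Δλ = atan2( sin θ sin δ cos φ₁, cos δ − sin φ₁ sin φ₂ ) = atan2(0.067354, 0.431185) = 8.878°.
Hence λ₂ = 52.783° + 8.878° = 61.661°.

latitude -46.595°, longitude 61.661°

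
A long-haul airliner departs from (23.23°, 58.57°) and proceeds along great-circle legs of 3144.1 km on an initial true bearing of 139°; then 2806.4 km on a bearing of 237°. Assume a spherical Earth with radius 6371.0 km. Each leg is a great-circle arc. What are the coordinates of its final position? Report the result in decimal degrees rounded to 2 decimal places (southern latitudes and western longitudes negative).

latitude -12.42°, longitude 55.20°

Apply the spherical direct solution leg by leg, carrying full precision between legs.
Leg 1: from (23.23°, 58.57°), δ = 3144.1/6371 = 0.493502 rad, θ = 139° → φ = 1.08°, λ = 76.68°.
Leg 2: from (1.08°, 76.68°), δ = 2806.4/6371 = 0.440496 rad, θ = 237° → φ = -12.42°, λ = 55.20°.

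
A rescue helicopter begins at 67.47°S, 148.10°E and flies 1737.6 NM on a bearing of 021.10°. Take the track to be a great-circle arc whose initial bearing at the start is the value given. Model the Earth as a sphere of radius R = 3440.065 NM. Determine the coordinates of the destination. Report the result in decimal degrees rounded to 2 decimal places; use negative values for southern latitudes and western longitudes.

Central angle δ = d/R = 0.505107 rad.
Start latitude φ₁ = -1.177574 rad; initial bearing θ = 0.368264 rad.
Applying the spherical law of cosines for sides, sin φ₂ = sin φ₁ cos δ + cos φ₁ sin δ cos θ = -0.635349, so φ₂ = -39.45°.
For the longitude increment, Δλ = atan2( sin θ sin δ cos φ₁, cos δ − sin φ₁ sin φ₂ ) = atan2(0.066749, 0.288264) = 13.04°.
λ₂ = 148.10° + 13.04° = 161.14°.

latitude -39.45°, longitude 161.14°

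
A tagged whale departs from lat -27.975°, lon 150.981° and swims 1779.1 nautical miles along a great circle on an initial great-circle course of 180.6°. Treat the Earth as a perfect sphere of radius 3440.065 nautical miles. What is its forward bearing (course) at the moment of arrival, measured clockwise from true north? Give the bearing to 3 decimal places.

final bearing 180.989°

The arc subtends δ = 1779.1/3440.065 = 0.517170 rad at the centre.
Converting: φ₁ = -0.488256 rad, θ = 3.152065 rad.
sin φ₂ = sin φ₁ cos δ + cos φ₁ sin δ cos θ = (-0.469086)(0.869222) + (0.883152)(0.494423)(-0.999945) = -0.844366
φ₂ = asin(-0.844366) = -1.005382 rad = -57.604°.
Then Δλ = atan2(-0.004573, 0.473141) = -0.009664 rad, from sin θ sin δ cos φ₁ over cos δ − sin φ₁ sin φ₂.
Hence λ₂ = 150.981° + -0.554° = 150.427°.
The forward bearing on arrival equals the back-azimuth from the destination plus 180°.
Back-azimuth from P₂ (-57.604°, 150.427°) to P₁ (-27.975°, 150.981°), with Δλ' = λ₁ − λ₂ = 0.554°: atan2( sin Δλ' cos φ₁ , cos φ₂ sin φ₁ − sin φ₂ cos φ₁ cos Δλ' ) = 0.989°.
Final bearing = (0.989° + 180°) mod 360° = 180.989°.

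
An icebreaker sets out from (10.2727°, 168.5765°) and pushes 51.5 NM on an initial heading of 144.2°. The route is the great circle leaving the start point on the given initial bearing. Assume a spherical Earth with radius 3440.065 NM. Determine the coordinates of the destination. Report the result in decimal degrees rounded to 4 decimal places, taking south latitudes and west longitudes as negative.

δ = 51.5/3440.065 = 0.014971 rad (0.8578°).
Converting: φ₁ = 0.179292 rad, θ = 2.516765 rad.
Applying the spherical law of cosines for sides, sin φ₂ = sin φ₁ cos δ + cos φ₁ sin δ cos θ = 0.166366, so φ₂ = 9.5766°.
For the longitude increment, Δλ = atan2( sin θ sin δ cos φ₁, cos δ − sin φ₁ sin φ₂ ) = atan2(0.008616, 0.970219) = 0.5088°.
Hence λ₂ = 168.5765° + 0.5088° = 169.0853°.

latitude 9.5766°, longitude 169.0853°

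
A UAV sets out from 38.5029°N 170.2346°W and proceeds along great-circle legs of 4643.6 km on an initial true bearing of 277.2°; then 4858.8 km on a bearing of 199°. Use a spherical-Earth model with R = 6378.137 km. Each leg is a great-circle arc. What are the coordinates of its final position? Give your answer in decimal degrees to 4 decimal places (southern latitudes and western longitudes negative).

latitude -9.7833°, longitude 125.4614°

Apply the spherical direct solution leg by leg, carrying full precision between legs.
Leg 1: from (38.5029°, -170.2346°), δ = 4643.6/6378.137 = 0.728050 rad, θ = 277.2° → φ = 32.0045°, λ = 138.6425°.
Leg 2: from (32.0045°, 138.6425°), δ = 4858.8/6378.137 = 0.761790 rad, θ = 199° → φ = -9.7833°, λ = 125.4614°.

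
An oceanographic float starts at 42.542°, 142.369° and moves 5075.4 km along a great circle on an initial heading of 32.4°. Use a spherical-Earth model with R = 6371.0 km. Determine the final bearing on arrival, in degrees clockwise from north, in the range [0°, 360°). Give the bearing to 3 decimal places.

final bearing 97.009°

The arc subtends δ = 5075.4/6371 = 0.796641 rad at the centre.
With φ₁ = 42.542° = 0.742498 rad and θ = 32.4° = 0.565487 rad:
Destination latitude: φ₂ = arcsin( sin φ₁ cos δ + cos φ₁ sin δ cos θ ) = arcsin(0.917490) = 66.562°.
Δλ = atan2( sin θ sin δ cos φ₁ , cos δ − sin φ₁ sin φ₂ ) = atan2(0.282278, 0.078770) = 1.298669 rad = 74.408°.
λ₂ = 142.369° + 74.408° = 216.777°, normalized to (−180°, 180°] → -143.223°.
The forward bearing on arrival equals the back-azimuth from the destination plus 180°.
Back-azimuth from P₂ (66.562°, -143.223°) to P₁ (42.542°, 142.369°), with Δλ' = λ₁ − λ₂ = 285.592°: atan2( sin Δλ' cos φ₁ , cos φ₂ sin φ₁ − sin φ₂ cos φ₁ cos Δλ' ) = 277.009°.
Final bearing = (277.009° + 180°) mod 360° = 97.009°.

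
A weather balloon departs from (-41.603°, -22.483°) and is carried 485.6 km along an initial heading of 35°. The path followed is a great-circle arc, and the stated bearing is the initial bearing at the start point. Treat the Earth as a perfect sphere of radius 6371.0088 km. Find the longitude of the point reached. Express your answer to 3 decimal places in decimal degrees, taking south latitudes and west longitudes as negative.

longitude -19.307°

Angular distance δ = d/R = 485.6 / 6371.0088 = 0.076220 rad.
Start latitude φ₁ = -0.726109 rad; initial bearing θ = 0.610865 rad.
Destination latitude: φ₂ = arcsin( sin φ₁ cos δ + cos φ₁ sin δ cos θ ) = arcsin(-0.615395) = -37.981°.
For the longitude increment, Δλ = atan2( sin θ sin δ cos φ₁, cos δ − sin φ₁ sin φ₂ ) = atan2(0.032659, 0.588495) = 3.176°.
λ₂ = λ₁ + Δλ = -19.307°.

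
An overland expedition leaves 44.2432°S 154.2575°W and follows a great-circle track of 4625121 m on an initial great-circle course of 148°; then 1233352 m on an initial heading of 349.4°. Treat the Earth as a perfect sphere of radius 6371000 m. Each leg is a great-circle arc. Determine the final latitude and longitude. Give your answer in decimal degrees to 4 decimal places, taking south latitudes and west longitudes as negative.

Apply the spherical direct solution leg by leg, carrying full precision between legs.
Leg 1: from (-44.2432°, -154.2575°), δ = 4625121/6371000 = 0.725965 rad, θ = 148° → φ = -67.6831°, λ = -86.3731°.
Leg 2: from (-67.6831°, -86.3731°), δ = 1233352/6371000 = 0.193588 rad, θ = 349.4° → φ = -56.7213°, λ = -90.0709°.

latitude -56.7213°, longitude -90.0709°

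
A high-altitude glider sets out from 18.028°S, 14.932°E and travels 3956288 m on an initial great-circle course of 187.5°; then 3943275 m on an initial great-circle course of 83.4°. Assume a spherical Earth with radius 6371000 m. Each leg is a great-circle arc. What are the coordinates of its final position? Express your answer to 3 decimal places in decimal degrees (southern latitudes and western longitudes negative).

Apply the spherical direct solution leg by leg, carrying full precision between legs.
Leg 1: from (-18.028°, 14.932°), δ = 3956288/6371000 = 0.620984 rad, θ = 187.5° → φ = -53.153°, λ = 7.656°.
Leg 2: from (-53.153°, 7.656°), δ = 3943275/6371000 = 0.618941 rad, θ = 83.4° → φ = -37.720°, λ = 54.425°.

latitude -37.720°, longitude 54.425°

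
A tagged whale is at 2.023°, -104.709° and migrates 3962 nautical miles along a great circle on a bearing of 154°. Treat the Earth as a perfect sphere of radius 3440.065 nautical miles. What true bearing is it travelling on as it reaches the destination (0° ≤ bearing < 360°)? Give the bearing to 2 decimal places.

Central angle δ = d/R = 1.151722 rad.
With φ₁ = 2.023° = 0.035308 rad and θ = 154° = 2.687807 rad:
Destination latitude: φ₂ = arcsin( sin φ₁ cos δ + cos φ₁ sin δ cos θ ) = arcsin(-0.806142) = -53.721°.
For the longitude increment, Δλ = atan2( sin θ sin δ cos φ₁, cos δ − sin φ₁ sin φ₂ ) = atan2(0.400188, 0.435372) = 42.589°.
λ₂ = -104.709° + 42.589° = -62.120°.
The forward bearing on arrival equals the back-azimuth from the destination plus 180°.
Back-azimuth from P₂ (-53.72°, -62.12°) to P₁ (2.02°, -104.71°), with Δλ' = λ₁ − λ₂ = -42.59°: atan2( sin Δλ' cos φ₁ , cos φ₂ sin φ₁ − sin φ₂ cos φ₁ cos Δλ' ) = 312.24°.
Final bearing = (312.24° + 180°) mod 360° = 132.24°.

final bearing 132.24°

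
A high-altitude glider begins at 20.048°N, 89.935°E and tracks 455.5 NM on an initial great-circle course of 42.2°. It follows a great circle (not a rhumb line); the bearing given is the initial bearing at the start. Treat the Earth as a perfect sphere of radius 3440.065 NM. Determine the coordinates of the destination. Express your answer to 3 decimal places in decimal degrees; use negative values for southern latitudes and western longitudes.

latitude 25.574°, longitude 95.577°

Angular distance δ = d/R = 455.5 / 3440.065 = 0.132410 rad.
Start latitude φ₁ = 0.349904 rad; initial bearing θ = 0.736529 rad.
sin φ₂ = sin φ₁ cos δ + cos φ₁ sin δ cos θ = (0.342807)(0.991247) + (0.939406)(0.132024)(0.740805) = 0.431684
φ₂ = asin(0.431684) = 0.446359 rad = 25.574°.
For the longitude increment, Δλ = atan2( sin θ sin δ cos φ₁, cos δ − sin φ₁ sin φ₂ ) = atan2(0.083309, 0.843262) = 5.642°.
λ₂ = λ₁ + Δλ = 95.577°.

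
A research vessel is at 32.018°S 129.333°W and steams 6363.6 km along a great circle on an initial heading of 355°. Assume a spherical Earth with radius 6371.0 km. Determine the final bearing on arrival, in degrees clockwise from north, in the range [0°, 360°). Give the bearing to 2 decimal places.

δ = 6363.6/6371 = 0.998838 rad (57.2292°).
Start latitude φ₁ = -0.558820 rad; initial bearing θ = 6.195919 rad.
Applying the spherical law of cosines for sides, sin φ₂ = sin φ₁ cos δ + cos φ₁ sin δ cos θ = 0.423244, so φ₂ = 25.040°.
Then Δλ = atan2(-0.062136, 0.765677) = -0.080975 rad, from sin θ sin δ cos φ₁ over cos δ − sin φ₁ sin φ₂.
λ₂ = -129.333° + -4.640° = -133.973°.
The forward bearing on arrival equals the back-azimuth from the destination plus 180°.
Back-azimuth from P₂ (25.04°, -133.97°) to P₁ (-32.02°, -129.33°), with Δλ' = λ₁ − λ₂ = 4.64°: atan2( sin Δλ' cos φ₁ , cos φ₂ sin φ₁ − sin φ₂ cos φ₁ cos Δλ' ) = 175.32°.
Final bearing = (175.32° + 180°) mod 360° = 355.32°.

final bearing 355.32°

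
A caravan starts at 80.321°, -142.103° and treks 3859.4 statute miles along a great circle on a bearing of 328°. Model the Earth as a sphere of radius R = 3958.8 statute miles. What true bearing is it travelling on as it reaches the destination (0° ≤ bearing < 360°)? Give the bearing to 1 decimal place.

Angular distance δ = d/R = 3859.4 / 3958.8 = 0.974891 rad.
Converting: φ₁ = 1.401866 rad, θ = 5.724680 rad.
sin φ₂ = sin φ₁ cos δ + cos φ₁ sin δ cos θ = (0.985765)(0.561258) + (0.168128)(0.827641)(0.848048) = 0.671274
φ₂ = asin(0.671274) = 0.735926 rad = 42.165°.
For the longitude increment, Δλ = atan2( sin θ sin δ cos φ₁, cos δ − sin φ₁ sin φ₂ ) = atan2(-0.073738, -0.100461) = -143.721°.
λ₂ = -142.103° + -143.721° = -285.824°, normalized to (−180°, 180°] → 74.176°.
The forward bearing on arrival equals the back-azimuth from the destination plus 180°.
Back-azimuth from P₂ (42.2°, 74.2°) to P₁ (80.3°, -142.1°), with Δλ' = λ₁ − λ₂ = -216.3°: atan2( sin Δλ' cos φ₁ , cos φ₂ sin φ₁ − sin φ₂ cos φ₁ cos Δλ' ) = 6.9°.
Final bearing = (6.9° + 180°) mod 360° = 186.9°.

final bearing 186.9°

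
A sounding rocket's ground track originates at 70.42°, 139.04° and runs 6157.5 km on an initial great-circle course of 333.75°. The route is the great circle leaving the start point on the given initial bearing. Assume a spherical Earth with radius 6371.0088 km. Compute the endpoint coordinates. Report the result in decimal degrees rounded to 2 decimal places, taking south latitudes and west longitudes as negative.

δ = 6157.5/6371.0088 = 0.966487 rad (55.3757°).
Converting: φ₁ = 1.229061 rad, θ = 5.825036 rad.
Destination latitude: φ₂ = arcsin( sin φ₁ cos δ + cos φ₁ sin δ cos θ ) = arcsin(0.782669) = 51.51°.
For the longitude increment, Δλ = atan2( sin θ sin δ cos φ₁, cos δ − sin φ₁ sin φ₂ ) = atan2(-0.121970, -0.169217) = -144.22°.
λ₂ = 139.04° + -144.22° = -5.18°.

latitude 51.51°, longitude -5.18°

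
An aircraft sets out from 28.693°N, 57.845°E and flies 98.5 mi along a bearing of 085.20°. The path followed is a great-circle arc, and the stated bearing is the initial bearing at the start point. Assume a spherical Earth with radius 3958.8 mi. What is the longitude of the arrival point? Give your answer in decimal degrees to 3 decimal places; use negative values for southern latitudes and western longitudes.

Central angle δ = d/R = 0.024881 rad.
With φ₁ = 28.693° = 0.500787 rad and θ = 85.2° = 1.487021 rad:
sin φ₂ = sin φ₁ cos δ + cos φ₁ sin δ cos θ = (0.480116)(0.999690) + (0.877205)(0.024879)(0.083678) = 0.481794
φ₂ = asin(0.481794) = 0.502701 rad = 28.803°.
For the longitude increment, Δλ = atan2( sin θ sin δ cos φ₁, cos δ − sin φ₁ sin φ₂ ) = atan2(0.021747, 0.768373) = 1.621°.
λ₂ = λ₁ + Δλ = 59.466°.

longitude 59.466°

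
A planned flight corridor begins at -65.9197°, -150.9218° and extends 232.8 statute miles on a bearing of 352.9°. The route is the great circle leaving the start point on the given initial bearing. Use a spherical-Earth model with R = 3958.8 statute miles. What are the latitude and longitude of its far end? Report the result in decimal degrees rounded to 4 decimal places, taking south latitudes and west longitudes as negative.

latitude -62.5732°, longitude -151.8254°

δ = 232.8/3958.8 = 0.058806 rad (3.3693°).
Converting: φ₁ = -1.150516 rad, θ = 6.159267 rad.
sin φ₂ = sin φ₁ cos δ + cos φ₁ sin δ cos θ = (-0.912975)(0.998271) + (0.408017)(0.058772)(0.992332) = -0.887600
φ₂ = asin(-0.887600) = -1.092109 rad = -62.5732°.
Then Δλ = atan2(-0.002964, 0.187915) = -0.015772 rad, from sin θ sin δ cos φ₁ over cos δ − sin φ₁ sin φ₂.
Hence λ₂ = -150.9218° + -0.9036° = -151.8254°.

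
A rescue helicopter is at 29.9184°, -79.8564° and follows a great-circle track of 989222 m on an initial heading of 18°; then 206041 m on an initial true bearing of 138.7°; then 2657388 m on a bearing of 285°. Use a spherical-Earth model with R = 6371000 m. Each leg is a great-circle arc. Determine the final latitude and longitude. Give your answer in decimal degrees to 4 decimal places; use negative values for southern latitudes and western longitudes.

Apply the spherical direct solution leg by leg, carrying full precision between legs.
Leg 1: from (29.9184°, -79.8564°), δ = 989222/6371000 = 0.155270 rad, θ = 18° → φ = 38.3339°, λ = -76.3636°.
Leg 2: from (38.3339°, -76.3636°), δ = 206041/6371000 = 0.032340 rad, θ = 138.7° → φ = 36.9318°, λ = -74.8338°.
Leg 3: from (36.9318°, -74.8338°), δ = 2657388/6371000 = 0.417107 rad, θ = 285° → φ = 39.2838°, λ = -105.2023°.

latitude 39.2838°, longitude -105.2023°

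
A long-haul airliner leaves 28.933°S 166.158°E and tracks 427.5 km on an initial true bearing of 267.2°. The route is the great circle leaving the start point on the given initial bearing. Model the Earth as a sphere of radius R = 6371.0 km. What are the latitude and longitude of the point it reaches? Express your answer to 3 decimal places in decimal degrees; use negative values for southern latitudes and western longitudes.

δ = 427.5/6371 = 0.067101 rad (3.8446°).
Start latitude φ₁ = -0.504976 rad; initial bearing θ = 4.663520 rad.
Applying the spherical law of cosines for sides, sin φ₂ = sin φ₁ cos δ + cos φ₁ sin δ cos θ = -0.485564, so φ₂ = -29.049°.
Δλ = atan2( sin θ sin δ cos φ₁ , cos δ − sin φ₁ sin φ₂ ) = atan2(-0.058612, 0.762840) = -0.076683 rad = -4.394°.
Hence λ₂ = 166.158° + -4.394° = 161.764°.

latitude -29.049°, longitude 161.764°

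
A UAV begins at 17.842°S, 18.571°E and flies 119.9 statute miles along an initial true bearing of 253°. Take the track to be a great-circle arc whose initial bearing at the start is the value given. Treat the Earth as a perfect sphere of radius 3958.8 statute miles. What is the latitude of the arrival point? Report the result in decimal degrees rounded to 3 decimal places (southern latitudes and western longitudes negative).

Angular distance δ = d/R = 119.9 / 3958.8 = 0.030287 rad.
Start latitude φ₁ = -0.311402 rad; initial bearing θ = 4.415683 rad.
Applying the spherical law of cosines for sides, sin φ₂ = sin φ₁ cos δ + cos φ₁ sin δ cos θ = -0.314681, so φ₂ = -18.342°.
Δλ = atan2( sin θ sin δ cos φ₁ , cos δ − sin φ₁ sin φ₂ ) = atan2(-0.027566, 0.903125) = -0.030514 rad = -1.748°.
Hence λ₂ = 18.571° + -1.748° = 16.823°.

latitude -18.342°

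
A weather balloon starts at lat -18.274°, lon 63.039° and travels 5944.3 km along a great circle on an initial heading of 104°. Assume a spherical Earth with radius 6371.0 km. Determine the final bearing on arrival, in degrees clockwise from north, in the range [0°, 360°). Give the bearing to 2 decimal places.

final bearing 82.88°

Central angle δ = d/R = 0.933025 rad.
Start latitude φ₁ = -0.318941 rad; initial bearing θ = 1.815142 rad.
sin φ₂ = sin φ₁ cos δ + cos φ₁ sin δ cos θ = (-0.313562)(0.595407) + (0.949568)(0.803425)(-0.241922) = -0.371260
φ₂ = asin(-0.371260) = -0.380366 rad = -21.793°.
For the longitude increment, Δλ = atan2( sin θ sin δ cos φ₁, cos δ − sin φ₁ sin φ₂ ) = atan2(0.740245, 0.478994) = 57.094°.
λ₂ = 63.039° + 57.094° = 120.133°.
The forward bearing on arrival equals the back-azimuth from the destination plus 180°.
Back-azimuth from P₂ (-21.79°, 120.13°) to P₁ (-18.27°, 63.04°), with Δλ' = λ₁ − λ₂ = -57.09°: atan2( sin Δλ' cos φ₁ , cos φ₂ sin φ₁ − sin φ₂ cos φ₁ cos Δλ' ) = 262.88°.
Final bearing = (262.88° + 180°) mod 360° = 82.88°.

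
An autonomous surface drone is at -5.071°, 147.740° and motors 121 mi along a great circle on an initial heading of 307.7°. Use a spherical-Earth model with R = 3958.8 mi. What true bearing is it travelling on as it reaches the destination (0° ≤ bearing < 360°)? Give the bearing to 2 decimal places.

final bearing 307.81°

The arc subtends δ = 121/3958.8 = 0.030565 rad at the centre.
Converting: φ₁ = -0.088506 rad, θ = 5.370378 rad.
Destination latitude: φ₂ = arcsin( sin φ₁ cos δ + cos φ₁ sin δ cos θ ) = arcsin(-0.069734) = -3.999°.
For the longitude increment, Δλ = atan2( sin θ sin δ cos φ₁, cos δ − sin φ₁ sin φ₂ ) = atan2(-0.024085, 0.993369) = -1.389°.
λ₂ = 147.740° + -1.389° = 146.351°.
The forward bearing on arrival equals the back-azimuth from the destination plus 180°.
Back-azimuth from P₂ (-4.00°, 146.35°) to P₁ (-5.07°, 147.74°), with Δλ' = λ₁ − λ₂ = 1.39°: atan2( sin Δλ' cos φ₁ , cos φ₂ sin φ₁ − sin φ₂ cos φ₁ cos Δλ' ) = 127.81°.
Final bearing = (127.81° + 180°) mod 360° = 307.81°.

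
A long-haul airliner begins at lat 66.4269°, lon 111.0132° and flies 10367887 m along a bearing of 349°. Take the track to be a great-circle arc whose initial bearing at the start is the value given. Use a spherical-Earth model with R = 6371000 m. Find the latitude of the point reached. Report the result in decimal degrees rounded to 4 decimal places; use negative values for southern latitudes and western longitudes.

latitude 19.8849°

Central angle δ = d/R = 1.627356 rad.
Start latitude φ₁ = 1.159368 rad; initial bearing θ = 6.091199 rad.
Destination latitude: φ₂ = arcsin( sin φ₁ cos δ + cos φ₁ sin δ cos θ ) = arcsin(0.340131) = 19.8849°.
For the longitude increment, Δλ = atan2( sin θ sin δ cos φ₁, cos δ − sin φ₁ sin φ₂ ) = atan2(-0.076186, -0.368277) = -168.3120°.
λ₂ = 111.0132° + -168.3120° = -57.2988°.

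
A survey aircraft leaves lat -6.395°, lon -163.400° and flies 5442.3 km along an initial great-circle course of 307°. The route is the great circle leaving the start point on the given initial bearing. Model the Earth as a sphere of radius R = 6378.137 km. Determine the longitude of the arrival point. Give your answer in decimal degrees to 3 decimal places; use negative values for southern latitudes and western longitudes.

δ = 5442.3/6378.137 = 0.853274 rad (48.8890°).
With φ₁ = -6.395° = -0.111614 rad and θ = 307° = 5.358161 rad:
Applying the spherical law of cosines for sides, sin φ₂ = sin φ₁ cos δ + cos φ₁ sin δ cos θ = 0.377372, so φ₂ = 22.171°.
For the longitude increment, Δλ = atan2( sin θ sin δ cos φ₁, cos δ − sin φ₁ sin φ₂ ) = atan2(-0.597978, 0.699552) = -40.524°.
λ₂ = -163.400° + -40.524° = -203.924°, normalized to (−180°, 180°] → 156.076°.

longitude 156.076°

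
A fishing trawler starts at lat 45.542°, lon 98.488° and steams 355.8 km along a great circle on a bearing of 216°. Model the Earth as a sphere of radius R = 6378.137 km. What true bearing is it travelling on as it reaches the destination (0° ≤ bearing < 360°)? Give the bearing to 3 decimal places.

δ = 355.8/6378.137 = 0.055784 rad (3.1962°).
With φ₁ = 45.542° = 0.794858 rad and θ = 216° = 3.769911 rad:
sin φ₂ = sin φ₁ cos δ + cos φ₁ sin δ cos θ = (0.713764)(0.998444) + (0.700386)(0.055755)(-0.809017) = 0.681061
φ₂ = asin(0.681061) = 0.749211 rad = 42.927°.
For the longitude increment, Δλ = atan2( sin θ sin δ cos φ₁, cos δ − sin φ₁ sin φ₂ ) = atan2(-0.022953, 0.512327) = -2.565°.
λ₂ = λ₁ + Δλ = 95.923°.
The forward bearing on arrival equals the back-azimuth from the destination plus 180°.
Back-azimuth from P₂ (42.927°, 95.923°) to P₁ (45.542°, 98.488°), with Δλ' = λ₁ − λ₂ = 2.565°: atan2( sin Δλ' cos φ₁ , cos φ₂ sin φ₁ − sin φ₂ cos φ₁ cos Δλ' ) = 34.210°.
Final bearing = (34.210° + 180°) mod 360° = 214.210°.

final bearing 214.210°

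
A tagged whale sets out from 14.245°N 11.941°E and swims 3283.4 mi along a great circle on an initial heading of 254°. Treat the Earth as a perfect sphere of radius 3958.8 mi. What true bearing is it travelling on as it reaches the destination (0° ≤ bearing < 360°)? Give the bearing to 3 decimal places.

Angular distance δ = d/R = 3283.4 / 3958.8 = 0.829393 rad.
With φ₁ = 14.245° = 0.248622 rad and θ = 254° = 4.433136 rad:
sin φ₂ = sin φ₁ cos δ + cos φ₁ sin δ cos θ = (0.246069)(0.675324) + (0.969252)(0.737521)(-0.275637) = -0.030862
φ₂ = asin(-0.030862) = -0.030867 rad = -1.769°.
Δλ = atan2( sin θ sin δ cos φ₁ , cos δ − sin φ₁ sin φ₂ ) = atan2(-0.687153, 0.682918) = -0.788489 rad = -45.177°.
λ₂ = λ₁ + Δλ = -33.236°.
The forward bearing on arrival equals the back-azimuth from the destination plus 180°.
Back-azimuth from P₂ (-1.769°, -33.236°) to P₁ (14.245°, 11.941°), with Δλ' = λ₁ − λ₂ = 45.177°: atan2( sin Δλ' cos φ₁ , cos φ₂ sin φ₁ − sin φ₂ cos φ₁ cos Δλ' ) = 68.772°.
Final bearing = (68.772° + 180°) mod 360° = 248.772°.

final bearing 248.772°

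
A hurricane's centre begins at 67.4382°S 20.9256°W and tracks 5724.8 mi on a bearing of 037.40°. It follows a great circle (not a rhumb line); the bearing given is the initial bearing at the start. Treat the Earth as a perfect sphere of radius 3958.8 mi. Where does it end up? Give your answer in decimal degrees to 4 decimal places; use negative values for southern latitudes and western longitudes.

Angular distance δ = d/R = 5724.8 / 3958.8 = 1.446095 rad.
Start latitude φ₁ = -1.177019 rad; initial bearing θ = 0.652753 rad.
sin φ₂ = sin φ₁ cos δ + cos φ₁ sin δ cos θ = (-0.923466)(0.124379) + (0.383680)(0.992235)(0.794415) = 0.187575
φ₂ = asin(0.187575) = 0.188692 rad = 10.8113°.
Then Δλ = atan2(0.231228, 0.297597) = 0.660548 rad, from sin θ sin δ cos φ₁ over cos δ − sin φ₁ sin φ₂.
λ₂ = λ₁ + Δλ = 16.9210°.

latitude 10.8113°, longitude 16.9210°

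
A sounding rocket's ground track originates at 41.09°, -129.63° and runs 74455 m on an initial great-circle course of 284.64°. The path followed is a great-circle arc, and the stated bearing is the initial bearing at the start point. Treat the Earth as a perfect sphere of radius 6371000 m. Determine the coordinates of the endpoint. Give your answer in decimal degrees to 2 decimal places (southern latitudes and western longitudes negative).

latitude 41.26°, longitude -130.49°

Central angle δ = d/R = 0.011687 rad.
With φ₁ = 41.09° = 0.717156 rad and θ = 284.64° = 4.967905 rad:
Destination latitude: φ₂ = arcsin( sin φ₁ cos δ + cos φ₁ sin δ cos θ ) = arcsin(0.659425) = 41.26°.
Then Δλ = atan2(-0.008522, 0.566529) = -0.015041 rad, from sin θ sin δ cos φ₁ over cos δ − sin φ₁ sin φ₂.
λ₂ = λ₁ + Δλ = -130.49°.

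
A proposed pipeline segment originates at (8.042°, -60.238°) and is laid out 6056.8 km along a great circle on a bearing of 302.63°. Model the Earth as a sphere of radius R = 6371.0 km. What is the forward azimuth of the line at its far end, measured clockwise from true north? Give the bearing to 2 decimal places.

final bearing 283.25°

Central angle δ = d/R = 0.950683 rad.
Start latitude φ₁ = 0.140359 rad; initial bearing θ = 5.281890 rad.
Destination latitude: φ₂ = arcsin( sin φ₁ cos δ + cos φ₁ sin δ cos θ ) = arcsin(0.515801) = 31.051°.
Then Δλ = atan2(-0.678629, 0.508968) = -0.927299 rad, from sin θ sin δ cos φ₁ over cos δ − sin φ₁ sin φ₂.
λ₂ = λ₁ + Δλ = -113.368°.
The forward bearing on arrival equals the back-azimuth from the destination plus 180°.
Back-azimuth from P₂ (31.05°, -113.37°) to P₁ (8.04°, -60.24°), with Δλ' = λ₁ − λ₂ = 53.13°: atan2( sin Δλ' cos φ₁ , cos φ₂ sin φ₁ − sin φ₂ cos φ₁ cos Δλ' ) = 103.25°.
Final bearing = (103.25° + 180°) mod 360° = 283.25°.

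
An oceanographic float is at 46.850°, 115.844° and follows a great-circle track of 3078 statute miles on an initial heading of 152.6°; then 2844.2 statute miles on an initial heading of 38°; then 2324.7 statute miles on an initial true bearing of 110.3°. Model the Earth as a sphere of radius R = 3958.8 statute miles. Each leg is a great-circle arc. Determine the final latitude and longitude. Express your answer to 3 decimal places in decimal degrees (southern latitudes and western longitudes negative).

latitude 19.462°, longitude -161.749°

Apply the spherical direct solution leg by leg, carrying full precision between legs.
Leg 1: from (46.850°, 115.844°), δ = 3078/3958.8 = 0.777508 rad, θ = 152.6° → φ = 5.393°, λ = 134.765°.
Leg 2: from (5.393°, 134.765°), δ = 2844.2/3958.8 = 0.718450 rad, θ = 38° → φ = 35.955°, λ = 164.806°.
Leg 3: from (35.955°, 164.806°), δ = 2324.7/3958.8 = 0.587223 rad, θ = 110.3° → φ = 19.462°, λ = -161.749°.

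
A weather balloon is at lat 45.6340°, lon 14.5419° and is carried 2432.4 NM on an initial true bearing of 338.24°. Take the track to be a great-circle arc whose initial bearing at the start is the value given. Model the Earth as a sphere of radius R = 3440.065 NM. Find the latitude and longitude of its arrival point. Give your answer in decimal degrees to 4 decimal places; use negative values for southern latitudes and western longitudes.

The arc subtends δ = 2432.4/3440.065 = 0.707080 rad at the centre.
Converting: φ₁ = 0.796464 rad, θ = 5.903402 rad.
Applying the spherical law of cosines for sides, sin φ₂ = sin φ₁ cos δ + cos φ₁ sin δ cos θ = 0.965373, so φ₂ = 74.8780°.
Δλ = atan2( sin θ sin δ cos φ₁ , cos δ − sin φ₁ sin φ₂ ) = atan2(-0.168395, 0.070129) = -1.176184 rad = -67.3904°.
Hence λ₂ = 14.5419° + -67.3904° = -52.8485°.

latitude 74.8780°, longitude -52.8485°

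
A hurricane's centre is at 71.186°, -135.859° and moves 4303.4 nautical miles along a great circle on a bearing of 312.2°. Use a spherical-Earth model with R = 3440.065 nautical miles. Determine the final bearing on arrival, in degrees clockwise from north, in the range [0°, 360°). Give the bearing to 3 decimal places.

final bearing 196.050°

The arc subtends δ = 4303.4/3440.065 = 1.250965 rad at the centre.
Start latitude φ₁ = 1.242430 rad; initial bearing θ = 5.448918 rad.
Applying the spherical law of cosines for sides, sin φ₂ = sin φ₁ cos δ + cos φ₁ sin δ cos θ = 0.503250, so φ₂ = 30.215°.
Δλ = atan2( sin θ sin δ cos φ₁ , cos δ − sin φ₁ sin φ₂ ) = atan2(-0.226792, -0.161955) = -2.190932 rad = -125.531°.
λ₂ = -135.859° + -125.531° = -261.390°, normalized to (−180°, 180°] → 98.610°.
The forward bearing on arrival equals the back-azimuth from the destination plus 180°.
Back-azimuth from P₂ (30.215°, 98.610°) to P₁ (71.186°, -135.859°), with Δλ' = λ₁ − λ₂ = -234.469°: atan2( sin Δλ' cos φ₁ , cos φ₂ sin φ₁ − sin φ₂ cos φ₁ cos Δλ' ) = 16.050°.
Final bearing = (16.050° + 180°) mod 360° = 196.050°.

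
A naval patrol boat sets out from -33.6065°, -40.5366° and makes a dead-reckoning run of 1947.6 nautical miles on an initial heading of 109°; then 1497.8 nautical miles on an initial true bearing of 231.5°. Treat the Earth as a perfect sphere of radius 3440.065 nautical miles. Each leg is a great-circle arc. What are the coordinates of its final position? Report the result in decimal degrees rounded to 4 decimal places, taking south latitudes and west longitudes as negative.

Apply the spherical direct solution leg by leg, carrying full precision between legs.
Leg 1: from (-33.6065°, -40.5366°), δ = 1947.6/3440.065 = 0.566152 rad, θ = 109° → φ = -37.7755°, λ = -0.6222°.
Leg 2: from (-37.7755°, -0.6222°), δ = 1497.8/3440.065 = 0.435399 rad, θ = 231.5° → φ = -49.7249°, λ = -31.3260°.

latitude -49.7249°, longitude -31.3260°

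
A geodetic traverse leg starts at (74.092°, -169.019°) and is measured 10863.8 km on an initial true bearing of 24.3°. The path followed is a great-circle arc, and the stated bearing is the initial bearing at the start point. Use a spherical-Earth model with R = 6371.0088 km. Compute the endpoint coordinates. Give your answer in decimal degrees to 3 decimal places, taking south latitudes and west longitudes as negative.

latitude 6.817°, longitude -13.268°

The arc subtends δ = 10863.8/6371.0088 = 1.705193 rad at the centre.
Converting: φ₁ = 1.293149 rad, θ = 0.424115 rad.
Applying the spherical law of cosines for sides, sin φ₂ = sin φ₁ cos δ + cos φ₁ sin δ cos θ = 0.118696, so φ₂ = 6.817°.
Then Δλ = atan2(0.111776, -0.248143) = 2.718363 rad, from sin θ sin δ cos φ₁ over cos δ − sin φ₁ sin φ₂.
Hence λ₂ = -169.019° + 155.751° = -13.268°.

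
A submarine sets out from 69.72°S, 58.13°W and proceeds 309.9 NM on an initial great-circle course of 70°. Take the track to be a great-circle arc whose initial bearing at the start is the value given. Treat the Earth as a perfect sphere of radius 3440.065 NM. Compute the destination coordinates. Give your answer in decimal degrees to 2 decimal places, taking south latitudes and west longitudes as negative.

δ = 309.9/3440.065 = 0.090086 rad (5.1615°).
With φ₁ = -69.72° = -1.216844 rad and θ = 70° = 1.221730 rad:
sin φ₂ = sin φ₁ cos δ + cos φ₁ sin δ cos θ = (-0.938010)(0.995945) + (0.346608)(0.089964)(0.342020) = -0.923541
φ₂ = asin(-0.923541) = -1.177215 rad = -67.45°.
For the longitude increment, Δλ = atan2( sin θ sin δ cos φ₁, cos δ − sin φ₁ sin φ₂ ) = atan2(0.029302, 0.129654) = 12.73°.
Hence λ₂ = -58.13° + 12.73° = -45.40°.

latitude -67.45°, longitude -45.40°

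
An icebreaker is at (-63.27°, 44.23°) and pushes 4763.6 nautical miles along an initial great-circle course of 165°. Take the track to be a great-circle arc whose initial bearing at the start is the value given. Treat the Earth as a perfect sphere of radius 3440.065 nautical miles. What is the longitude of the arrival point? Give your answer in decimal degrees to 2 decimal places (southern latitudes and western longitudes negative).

longitude -154.17°

The arc subtends δ = 4763.6/3440.065 = 1.384741 rad at the centre.
With φ₁ = -63.27° = -1.104270 rad and θ = 165° = 2.879793 rad:
sin φ₂ = sin φ₁ cos δ + cos φ₁ sin δ cos θ = (-0.893136)(0.184983) + (0.449787)(0.982742)(-0.965926) = -0.592178
φ₂ = asin(-0.592178) = -0.633759 rad = -36.31°.
Then Δλ = atan2(0.114404, -0.343912) = 2.820452 rad, from sin θ sin δ cos φ₁ over cos δ − sin φ₁ sin φ₂.
λ₂ = 44.23° + 161.60° = 205.83°, normalized to (−180°, 180°] → -154.17°.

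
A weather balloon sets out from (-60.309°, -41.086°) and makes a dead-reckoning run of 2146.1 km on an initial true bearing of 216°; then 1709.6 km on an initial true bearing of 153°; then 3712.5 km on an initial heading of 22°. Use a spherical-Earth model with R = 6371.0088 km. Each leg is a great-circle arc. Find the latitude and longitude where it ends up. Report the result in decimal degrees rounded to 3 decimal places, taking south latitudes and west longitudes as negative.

Apply the spherical direct solution leg by leg, carrying full precision between legs.
Leg 1: from (-60.309°, -41.086°), δ = 2146.1/6371.0088 = 0.336854 rad, θ = 216° → φ = -72.238°, λ = -80.643°.
Leg 2: from (-72.238°, -80.643°), δ = 1709.6/6371.0088 = 0.268341 rad, θ = 153° → φ = -82.020°, λ = -20.526°.
Leg 3: from (-82.020°, -20.526°), δ = 3712.5/6371.0088 = 0.582718 rad, θ = 22° → φ = -49.118°, λ = -2.167°.

latitude -49.118°, longitude -2.167°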